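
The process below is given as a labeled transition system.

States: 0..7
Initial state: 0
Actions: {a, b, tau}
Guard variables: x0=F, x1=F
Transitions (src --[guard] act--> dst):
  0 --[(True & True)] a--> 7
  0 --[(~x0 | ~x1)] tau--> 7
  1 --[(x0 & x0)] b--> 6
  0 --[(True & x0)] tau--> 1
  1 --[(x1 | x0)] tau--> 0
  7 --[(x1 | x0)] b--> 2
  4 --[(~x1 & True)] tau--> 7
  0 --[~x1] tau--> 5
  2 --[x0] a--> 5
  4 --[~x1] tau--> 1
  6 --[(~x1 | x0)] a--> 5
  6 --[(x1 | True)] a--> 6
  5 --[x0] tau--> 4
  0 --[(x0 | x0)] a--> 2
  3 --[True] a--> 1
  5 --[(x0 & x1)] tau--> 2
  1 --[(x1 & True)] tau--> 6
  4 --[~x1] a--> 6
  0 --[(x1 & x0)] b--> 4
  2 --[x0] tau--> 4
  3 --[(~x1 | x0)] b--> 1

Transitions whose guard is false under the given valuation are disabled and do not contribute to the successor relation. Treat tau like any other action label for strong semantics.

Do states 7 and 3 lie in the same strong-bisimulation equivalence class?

Compute ~ classes (split until stable):
  P[0] = {{0,1,2,3,4,5,6,7}}
  P[1] = {{0,4},{1,2,5,7},{3},{6}}
  P[2] = {{0},{1,2,5,7},{3},{4},{6}}
stable after 3 split(s): 5 block(s)
class of 7: {1,2,5,7}; class of 3: {3}

Answer: NOT BISIMILAR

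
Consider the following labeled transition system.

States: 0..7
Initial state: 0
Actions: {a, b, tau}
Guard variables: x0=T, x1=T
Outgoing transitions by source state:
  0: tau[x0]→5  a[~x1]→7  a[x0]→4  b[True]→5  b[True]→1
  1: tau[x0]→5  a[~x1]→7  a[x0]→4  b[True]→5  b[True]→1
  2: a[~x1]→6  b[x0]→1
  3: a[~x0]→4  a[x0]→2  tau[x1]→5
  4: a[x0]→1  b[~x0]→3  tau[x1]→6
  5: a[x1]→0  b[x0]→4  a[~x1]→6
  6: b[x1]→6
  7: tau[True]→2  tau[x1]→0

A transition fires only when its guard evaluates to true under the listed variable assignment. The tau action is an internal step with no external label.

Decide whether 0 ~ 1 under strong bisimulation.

Compute ~ classes (split until stable):
  round 0: {{0,1,2,3,4,5,6,7}}
  round 1: {{0,1},{2,6},{3,4},{5},{7}}
  round 2: {{0,1},{2},{3},{4},{5},{6},{7}}
Fixed point at round 3; 7 class(es).
[0]={0,1}  [1]={0,1}

Answer: BISIMILAR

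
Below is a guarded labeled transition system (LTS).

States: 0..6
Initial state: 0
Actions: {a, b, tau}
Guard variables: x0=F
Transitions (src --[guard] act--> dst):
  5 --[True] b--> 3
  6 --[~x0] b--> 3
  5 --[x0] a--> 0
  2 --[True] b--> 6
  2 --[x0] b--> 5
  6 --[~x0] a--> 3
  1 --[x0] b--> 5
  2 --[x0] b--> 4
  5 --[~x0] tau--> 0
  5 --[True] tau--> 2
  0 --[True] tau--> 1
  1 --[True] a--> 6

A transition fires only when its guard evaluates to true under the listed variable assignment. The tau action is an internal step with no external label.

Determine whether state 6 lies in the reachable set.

Guard filter leaves 8 enabled edge(s).
L0 = {0}
L1 = {1}  cumulative {0,1}
L2 = {6}  cumulative {0,1,6}
L3 = {3}  cumulative {0,1,3,6}
Reach set: {0,1,3,6}
Path to 6: tau·a

Answer: REACHABLE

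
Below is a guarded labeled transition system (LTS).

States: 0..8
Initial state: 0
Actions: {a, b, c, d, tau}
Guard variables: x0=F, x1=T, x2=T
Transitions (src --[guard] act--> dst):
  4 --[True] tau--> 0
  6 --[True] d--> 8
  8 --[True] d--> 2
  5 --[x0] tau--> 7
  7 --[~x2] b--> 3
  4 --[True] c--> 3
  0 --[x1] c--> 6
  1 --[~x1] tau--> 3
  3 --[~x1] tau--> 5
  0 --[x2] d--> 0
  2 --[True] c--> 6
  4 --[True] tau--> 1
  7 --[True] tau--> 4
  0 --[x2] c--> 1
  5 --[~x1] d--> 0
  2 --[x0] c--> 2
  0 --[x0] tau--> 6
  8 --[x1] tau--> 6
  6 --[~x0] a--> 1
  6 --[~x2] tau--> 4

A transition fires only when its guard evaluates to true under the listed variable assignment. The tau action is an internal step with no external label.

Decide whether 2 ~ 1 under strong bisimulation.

Answer: NOT BISIMILAR

Working:
Compute ~ classes (split until stable):
  P[0] = {{0,1,2,3,4,5,6,7,8}}
  P[1] = {{0},{1,3,5},{2},{4},{6},{7},{8}}
Fixed point at round 2; 7 class(es).
2∈{2}, 1∈{1,3,5}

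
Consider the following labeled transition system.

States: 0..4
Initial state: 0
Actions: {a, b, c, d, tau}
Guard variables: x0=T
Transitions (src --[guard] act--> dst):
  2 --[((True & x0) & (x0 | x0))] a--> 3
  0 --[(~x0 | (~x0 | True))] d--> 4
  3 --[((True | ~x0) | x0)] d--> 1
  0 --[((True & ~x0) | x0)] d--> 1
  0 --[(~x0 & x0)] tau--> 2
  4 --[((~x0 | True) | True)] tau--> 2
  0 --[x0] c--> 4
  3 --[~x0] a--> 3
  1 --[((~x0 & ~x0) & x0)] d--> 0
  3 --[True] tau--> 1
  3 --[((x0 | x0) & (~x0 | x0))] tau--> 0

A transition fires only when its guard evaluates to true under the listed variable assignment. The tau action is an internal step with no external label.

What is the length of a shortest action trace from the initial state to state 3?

Answer: 3

Trace:
Breadth-first toward 3:
  L0 = {0}
  L1 = {1,4}
  L2 = {2}
  L3 = {3}
depth(3)=3, e.g. c·tau·a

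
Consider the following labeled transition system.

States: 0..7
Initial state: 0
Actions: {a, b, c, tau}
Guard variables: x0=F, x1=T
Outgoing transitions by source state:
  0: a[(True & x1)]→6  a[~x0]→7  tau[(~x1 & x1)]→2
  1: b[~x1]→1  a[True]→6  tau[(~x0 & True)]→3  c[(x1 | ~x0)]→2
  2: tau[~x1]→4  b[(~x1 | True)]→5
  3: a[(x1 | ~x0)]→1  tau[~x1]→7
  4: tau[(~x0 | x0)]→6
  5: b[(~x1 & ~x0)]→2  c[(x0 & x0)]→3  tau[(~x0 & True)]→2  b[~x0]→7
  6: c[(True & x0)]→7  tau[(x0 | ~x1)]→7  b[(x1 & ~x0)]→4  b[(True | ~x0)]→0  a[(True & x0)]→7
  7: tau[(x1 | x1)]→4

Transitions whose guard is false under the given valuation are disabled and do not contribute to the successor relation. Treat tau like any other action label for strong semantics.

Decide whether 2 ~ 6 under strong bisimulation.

Answer: NOT BISIMILAR

Working:
Refine partition for ~:
  round 0: {{0,1,2,3,4,5,6,7}}
  round 1: {{0,3},{1},{2,6},{4,7},{5}}
  round 2: {{0},{1},{2},{3},{4},{5},{6},{7}}
8 equivalence class(es) (converged in 3)
[2]={2}  [6]={6}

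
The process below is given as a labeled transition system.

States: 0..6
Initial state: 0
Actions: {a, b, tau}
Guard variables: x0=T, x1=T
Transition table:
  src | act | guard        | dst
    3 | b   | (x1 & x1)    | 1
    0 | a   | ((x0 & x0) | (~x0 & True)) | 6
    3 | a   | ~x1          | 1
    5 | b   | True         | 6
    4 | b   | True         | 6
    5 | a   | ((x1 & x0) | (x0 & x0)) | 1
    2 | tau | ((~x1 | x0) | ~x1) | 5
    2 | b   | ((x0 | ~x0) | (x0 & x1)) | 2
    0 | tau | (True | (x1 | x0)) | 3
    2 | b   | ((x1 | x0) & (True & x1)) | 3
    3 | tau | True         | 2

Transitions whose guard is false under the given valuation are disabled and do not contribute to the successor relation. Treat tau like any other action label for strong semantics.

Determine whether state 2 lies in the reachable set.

Answer: REACHABLE

Trace:
10 transition(s) survive guard evaluation.
depth 0: {0}
depth 1: {3,6}  cumulative {0,3,6}
depth 2: {1,2}  cumulative {0,1,2,3,6}
depth 3: {5}  cumulative {0,1,2,3,5,6}
Reachable = {0,1,2,3,5,6}
witness 2: tau·tau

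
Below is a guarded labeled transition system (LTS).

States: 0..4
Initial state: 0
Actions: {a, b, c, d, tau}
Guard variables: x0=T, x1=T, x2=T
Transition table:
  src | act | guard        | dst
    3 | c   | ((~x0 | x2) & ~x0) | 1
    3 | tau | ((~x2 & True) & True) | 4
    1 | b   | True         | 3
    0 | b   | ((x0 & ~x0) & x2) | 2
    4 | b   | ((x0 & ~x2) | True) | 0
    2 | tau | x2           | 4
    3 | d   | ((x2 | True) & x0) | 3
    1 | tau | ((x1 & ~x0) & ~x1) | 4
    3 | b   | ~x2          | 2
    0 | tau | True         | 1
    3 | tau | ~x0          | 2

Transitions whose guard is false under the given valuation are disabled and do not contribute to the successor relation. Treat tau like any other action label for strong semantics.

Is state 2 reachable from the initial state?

Answer: UNREACHABLE

Working:
After dropping false guards: 5 live edges.
Layer 0: {0}
Layer 1: {1}  total {0,1}
Layer 2: {3}  total {0,1,3}
Reachable = {0,1,3}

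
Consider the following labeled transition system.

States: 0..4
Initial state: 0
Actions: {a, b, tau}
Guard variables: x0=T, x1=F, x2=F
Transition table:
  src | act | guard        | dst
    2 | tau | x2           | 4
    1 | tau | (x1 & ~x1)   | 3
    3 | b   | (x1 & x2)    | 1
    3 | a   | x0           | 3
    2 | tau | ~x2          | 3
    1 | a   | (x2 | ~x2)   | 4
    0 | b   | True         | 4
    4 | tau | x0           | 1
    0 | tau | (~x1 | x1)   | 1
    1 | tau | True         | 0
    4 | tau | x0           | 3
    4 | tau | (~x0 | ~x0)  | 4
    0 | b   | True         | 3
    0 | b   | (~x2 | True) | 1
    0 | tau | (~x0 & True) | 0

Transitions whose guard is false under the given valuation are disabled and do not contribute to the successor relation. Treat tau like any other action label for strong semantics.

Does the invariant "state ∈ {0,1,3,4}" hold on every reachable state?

Safe = {0,1,3,4}
Reachable = {0,1,3,4}
  0: ok
  1: ok
  3: ok
  4: ok

Answer: INVARIANT HOLDS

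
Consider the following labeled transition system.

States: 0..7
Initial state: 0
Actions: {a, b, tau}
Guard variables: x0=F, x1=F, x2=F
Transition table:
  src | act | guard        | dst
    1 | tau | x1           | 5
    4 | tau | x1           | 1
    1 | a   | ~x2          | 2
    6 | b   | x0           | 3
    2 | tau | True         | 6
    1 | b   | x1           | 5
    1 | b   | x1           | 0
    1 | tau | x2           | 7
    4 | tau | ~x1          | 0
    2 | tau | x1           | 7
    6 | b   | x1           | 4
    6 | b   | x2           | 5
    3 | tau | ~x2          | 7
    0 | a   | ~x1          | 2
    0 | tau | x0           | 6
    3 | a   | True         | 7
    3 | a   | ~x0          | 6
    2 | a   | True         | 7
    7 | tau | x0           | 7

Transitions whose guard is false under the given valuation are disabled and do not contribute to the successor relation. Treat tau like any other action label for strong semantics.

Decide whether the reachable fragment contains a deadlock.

Answer: DEADLOCK at state 6

Analysis:
Reachable = {0,2,6,7}
  0: a→2  [1 out]
  2: a→7  tau→6  [2 out]
  6: ∅  [STUCK]
  7: ∅  [STUCK]
Path to 6: a·tau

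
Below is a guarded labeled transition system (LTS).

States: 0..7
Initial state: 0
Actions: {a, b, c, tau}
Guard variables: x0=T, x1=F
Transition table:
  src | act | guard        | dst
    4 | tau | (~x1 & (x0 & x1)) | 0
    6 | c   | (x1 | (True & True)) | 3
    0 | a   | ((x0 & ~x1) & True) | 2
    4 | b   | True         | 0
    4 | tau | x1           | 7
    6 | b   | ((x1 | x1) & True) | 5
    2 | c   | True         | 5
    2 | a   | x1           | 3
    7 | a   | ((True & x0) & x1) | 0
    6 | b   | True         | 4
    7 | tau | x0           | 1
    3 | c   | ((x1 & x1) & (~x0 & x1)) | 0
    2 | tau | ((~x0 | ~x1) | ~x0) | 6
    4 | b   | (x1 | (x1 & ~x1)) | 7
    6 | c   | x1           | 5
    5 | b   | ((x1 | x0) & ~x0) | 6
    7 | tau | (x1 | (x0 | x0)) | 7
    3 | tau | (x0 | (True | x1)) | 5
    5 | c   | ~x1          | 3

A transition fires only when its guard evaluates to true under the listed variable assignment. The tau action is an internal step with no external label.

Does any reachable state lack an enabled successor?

Reachable = {0,2,3,4,5,6}
  0: a→2  [deg 1]
  2: c→5  tau→6  [deg 2]
  3: tau→5  [deg 1]
  4: b→0  [deg 1]
  5: c→3  [deg 1]
  6: b→4  c→3  [deg 2]

Answer: DEADLOCK-FREE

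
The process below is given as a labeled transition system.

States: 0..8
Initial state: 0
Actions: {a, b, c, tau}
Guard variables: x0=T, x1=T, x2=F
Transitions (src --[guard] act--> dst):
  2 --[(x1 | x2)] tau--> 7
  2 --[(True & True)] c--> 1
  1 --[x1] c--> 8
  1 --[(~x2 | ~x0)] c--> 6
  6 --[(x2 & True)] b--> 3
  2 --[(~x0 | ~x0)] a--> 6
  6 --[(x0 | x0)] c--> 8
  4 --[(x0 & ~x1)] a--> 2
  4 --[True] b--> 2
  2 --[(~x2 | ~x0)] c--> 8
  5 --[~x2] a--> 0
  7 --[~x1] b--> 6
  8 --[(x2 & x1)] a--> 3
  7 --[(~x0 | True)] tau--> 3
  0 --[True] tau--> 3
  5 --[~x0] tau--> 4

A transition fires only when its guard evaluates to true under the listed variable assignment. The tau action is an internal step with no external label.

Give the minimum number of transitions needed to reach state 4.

Answer: UNREACHABLE

Working:
Breadth-first toward 4:
  Layer 0: {0}
  Layer 1: {3}
4 never appears.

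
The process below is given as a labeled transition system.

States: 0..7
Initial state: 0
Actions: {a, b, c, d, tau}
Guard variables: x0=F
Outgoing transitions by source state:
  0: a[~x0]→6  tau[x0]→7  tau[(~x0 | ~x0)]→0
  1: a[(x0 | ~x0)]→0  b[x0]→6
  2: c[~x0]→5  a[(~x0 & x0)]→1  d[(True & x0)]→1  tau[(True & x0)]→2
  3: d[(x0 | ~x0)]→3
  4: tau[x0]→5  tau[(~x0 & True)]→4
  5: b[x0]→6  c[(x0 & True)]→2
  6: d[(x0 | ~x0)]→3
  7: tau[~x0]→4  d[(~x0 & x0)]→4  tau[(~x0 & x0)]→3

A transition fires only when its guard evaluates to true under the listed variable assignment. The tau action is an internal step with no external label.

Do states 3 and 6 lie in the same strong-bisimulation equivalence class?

Refine partition for ~:
  P[0] = {{0,1,2,3,4,5,6,7}}
  P[1] = {{0},{1},{2},{3,6},{4,7},{5}}
6 equivalence class(es) (converged in 2)
[3]={3,6}  [6]={3,6}

Answer: BISIMILAR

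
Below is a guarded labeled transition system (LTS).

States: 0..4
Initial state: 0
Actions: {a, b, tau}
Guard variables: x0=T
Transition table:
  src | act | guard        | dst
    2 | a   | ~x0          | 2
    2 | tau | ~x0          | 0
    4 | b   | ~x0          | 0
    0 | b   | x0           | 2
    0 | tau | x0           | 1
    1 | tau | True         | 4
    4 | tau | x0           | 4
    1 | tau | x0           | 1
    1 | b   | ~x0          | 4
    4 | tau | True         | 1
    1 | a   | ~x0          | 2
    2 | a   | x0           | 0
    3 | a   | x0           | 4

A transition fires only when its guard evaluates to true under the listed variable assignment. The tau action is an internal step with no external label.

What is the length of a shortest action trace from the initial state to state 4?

Layered search for 4:
  L0 = {0}
  L1 = {1,2}
  L2 = {4}
4 enters at depth 2; path tau·tau

Answer: 2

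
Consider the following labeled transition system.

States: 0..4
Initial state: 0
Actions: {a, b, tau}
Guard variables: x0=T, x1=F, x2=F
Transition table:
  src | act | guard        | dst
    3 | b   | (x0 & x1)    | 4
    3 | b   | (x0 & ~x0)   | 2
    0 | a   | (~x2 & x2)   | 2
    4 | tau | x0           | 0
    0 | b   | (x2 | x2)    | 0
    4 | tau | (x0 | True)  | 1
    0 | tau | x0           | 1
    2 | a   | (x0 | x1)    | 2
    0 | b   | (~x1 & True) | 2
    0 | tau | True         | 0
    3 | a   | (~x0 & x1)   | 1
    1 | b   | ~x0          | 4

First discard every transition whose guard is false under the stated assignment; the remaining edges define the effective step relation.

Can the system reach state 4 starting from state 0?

Answer: UNREACHABLE

Analysis:
6 transition(s) survive guard evaluation.
depth 0: {0}
depth 1: {1,2}  cumulative {0,1,2}
Reachable = {0,1,2}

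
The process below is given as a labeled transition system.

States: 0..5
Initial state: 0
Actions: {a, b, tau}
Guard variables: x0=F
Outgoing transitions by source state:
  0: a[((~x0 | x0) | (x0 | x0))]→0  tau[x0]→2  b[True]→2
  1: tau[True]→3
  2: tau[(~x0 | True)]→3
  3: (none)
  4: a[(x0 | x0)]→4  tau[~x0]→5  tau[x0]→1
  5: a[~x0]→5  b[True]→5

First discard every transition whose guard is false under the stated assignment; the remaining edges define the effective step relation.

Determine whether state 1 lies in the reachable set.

7 transition(s) survive guard evaluation.
Layer 0: {0}
Layer 1: {2}  now seen {0,2}
Layer 2: {3}  now seen {0,2,3}
Reach set: {0,2,3}

Answer: UNREACHABLE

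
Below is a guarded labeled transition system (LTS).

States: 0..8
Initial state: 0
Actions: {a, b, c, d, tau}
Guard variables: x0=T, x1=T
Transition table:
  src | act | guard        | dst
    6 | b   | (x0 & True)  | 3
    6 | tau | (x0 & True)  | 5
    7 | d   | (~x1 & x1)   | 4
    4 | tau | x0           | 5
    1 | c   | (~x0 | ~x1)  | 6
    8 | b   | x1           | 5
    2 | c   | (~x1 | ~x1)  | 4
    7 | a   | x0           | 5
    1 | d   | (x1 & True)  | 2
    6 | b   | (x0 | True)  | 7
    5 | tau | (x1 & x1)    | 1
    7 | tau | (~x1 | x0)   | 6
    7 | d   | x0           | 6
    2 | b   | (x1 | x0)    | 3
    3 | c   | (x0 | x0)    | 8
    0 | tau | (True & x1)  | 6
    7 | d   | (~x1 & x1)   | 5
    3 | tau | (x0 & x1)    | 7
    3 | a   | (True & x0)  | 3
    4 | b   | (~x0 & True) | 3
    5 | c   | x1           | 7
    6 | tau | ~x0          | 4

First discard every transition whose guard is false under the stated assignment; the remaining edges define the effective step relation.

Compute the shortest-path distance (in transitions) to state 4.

Answer: UNREACHABLE

Trace:
Breadth-first toward 4:
  Layer 0: {0}
  Layer 1: {6}
  Layer 2: {3,5,7}
  Layer 3: {1,8}
  Layer 4: {2}
4 never appears.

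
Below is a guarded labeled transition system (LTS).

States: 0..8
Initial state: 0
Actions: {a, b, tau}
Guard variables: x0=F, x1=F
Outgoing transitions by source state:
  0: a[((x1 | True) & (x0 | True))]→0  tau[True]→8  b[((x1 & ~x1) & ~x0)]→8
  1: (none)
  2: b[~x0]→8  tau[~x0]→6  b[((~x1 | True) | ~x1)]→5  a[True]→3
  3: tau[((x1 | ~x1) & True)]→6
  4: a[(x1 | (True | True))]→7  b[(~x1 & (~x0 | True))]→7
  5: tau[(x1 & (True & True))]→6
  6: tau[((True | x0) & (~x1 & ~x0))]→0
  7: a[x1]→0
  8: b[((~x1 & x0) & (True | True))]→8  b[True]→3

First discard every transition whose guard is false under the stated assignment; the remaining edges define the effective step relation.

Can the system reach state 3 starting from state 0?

After dropping false guards: 11 live edges.
Layer 0: {0}
Layer 1: {8}  cumulative {0,8}
Layer 2: {3}  cumulative {0,3,8}
Layer 3: {6}  cumulative {0,3,6,8}
Reachable = {0,3,6,8}
witness 3: tau·b

Answer: REACHABLE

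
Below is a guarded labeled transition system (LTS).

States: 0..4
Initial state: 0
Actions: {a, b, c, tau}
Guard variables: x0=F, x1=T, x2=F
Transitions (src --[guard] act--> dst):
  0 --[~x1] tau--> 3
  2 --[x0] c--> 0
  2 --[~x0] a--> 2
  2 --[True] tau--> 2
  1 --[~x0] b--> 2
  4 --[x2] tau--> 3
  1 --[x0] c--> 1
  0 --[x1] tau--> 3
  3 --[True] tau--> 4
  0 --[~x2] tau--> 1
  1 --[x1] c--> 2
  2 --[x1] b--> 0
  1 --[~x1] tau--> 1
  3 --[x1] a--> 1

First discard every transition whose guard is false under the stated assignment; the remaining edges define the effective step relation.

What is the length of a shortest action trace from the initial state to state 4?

Answer: 2

Trace:
BFS to 4:
  Layer 0: {0}
  Layer 1: {1,3}
  Layer 2: {2,4}
first hit 4 at d=2 via tau·tau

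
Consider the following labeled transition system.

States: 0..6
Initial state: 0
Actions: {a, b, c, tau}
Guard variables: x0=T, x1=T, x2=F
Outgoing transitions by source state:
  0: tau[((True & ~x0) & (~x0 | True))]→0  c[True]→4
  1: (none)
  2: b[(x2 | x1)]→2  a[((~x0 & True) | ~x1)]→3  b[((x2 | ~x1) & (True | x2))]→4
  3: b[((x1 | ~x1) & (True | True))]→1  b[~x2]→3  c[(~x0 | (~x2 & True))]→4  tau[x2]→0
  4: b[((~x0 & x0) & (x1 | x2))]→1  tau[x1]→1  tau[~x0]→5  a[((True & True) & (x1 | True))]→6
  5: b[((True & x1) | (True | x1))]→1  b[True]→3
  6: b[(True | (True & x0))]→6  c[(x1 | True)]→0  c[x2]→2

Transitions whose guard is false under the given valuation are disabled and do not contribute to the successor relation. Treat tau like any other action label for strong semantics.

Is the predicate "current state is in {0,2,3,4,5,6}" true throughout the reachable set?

Allowed set {0,2,3,4,5,6}
R = {0,1,4,6}
  0: safe
  1: ✗ unsafe
  4: safe
  6: safe
counterexample path to 1: c·tau

Answer: INVARIANT VIOLATED at state 1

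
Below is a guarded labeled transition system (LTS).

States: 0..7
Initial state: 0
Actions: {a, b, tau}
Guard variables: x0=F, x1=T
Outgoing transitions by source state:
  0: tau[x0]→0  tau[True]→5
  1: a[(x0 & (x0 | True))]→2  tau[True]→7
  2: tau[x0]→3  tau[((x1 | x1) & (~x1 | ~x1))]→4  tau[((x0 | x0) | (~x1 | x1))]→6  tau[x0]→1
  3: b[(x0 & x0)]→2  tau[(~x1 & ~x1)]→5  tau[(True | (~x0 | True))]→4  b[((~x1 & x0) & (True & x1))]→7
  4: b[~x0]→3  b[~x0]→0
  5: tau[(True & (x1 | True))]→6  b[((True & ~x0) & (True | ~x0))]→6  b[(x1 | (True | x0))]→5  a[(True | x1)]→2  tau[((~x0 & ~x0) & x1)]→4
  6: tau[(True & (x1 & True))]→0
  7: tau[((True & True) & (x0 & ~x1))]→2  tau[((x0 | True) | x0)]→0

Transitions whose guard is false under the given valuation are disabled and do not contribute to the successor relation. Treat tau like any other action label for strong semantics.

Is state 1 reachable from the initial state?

After dropping false guards: 13 live edges.
depth 0: {0}
depth 1: {5}  cumulative {0,5}
depth 2: {2,4,6}  cumulative {0,2,4,5,6}
depth 3: {3}  cumulative {0,2,3,4,5,6}
Reach set: {0,2,3,4,5,6}

Answer: UNREACHABLE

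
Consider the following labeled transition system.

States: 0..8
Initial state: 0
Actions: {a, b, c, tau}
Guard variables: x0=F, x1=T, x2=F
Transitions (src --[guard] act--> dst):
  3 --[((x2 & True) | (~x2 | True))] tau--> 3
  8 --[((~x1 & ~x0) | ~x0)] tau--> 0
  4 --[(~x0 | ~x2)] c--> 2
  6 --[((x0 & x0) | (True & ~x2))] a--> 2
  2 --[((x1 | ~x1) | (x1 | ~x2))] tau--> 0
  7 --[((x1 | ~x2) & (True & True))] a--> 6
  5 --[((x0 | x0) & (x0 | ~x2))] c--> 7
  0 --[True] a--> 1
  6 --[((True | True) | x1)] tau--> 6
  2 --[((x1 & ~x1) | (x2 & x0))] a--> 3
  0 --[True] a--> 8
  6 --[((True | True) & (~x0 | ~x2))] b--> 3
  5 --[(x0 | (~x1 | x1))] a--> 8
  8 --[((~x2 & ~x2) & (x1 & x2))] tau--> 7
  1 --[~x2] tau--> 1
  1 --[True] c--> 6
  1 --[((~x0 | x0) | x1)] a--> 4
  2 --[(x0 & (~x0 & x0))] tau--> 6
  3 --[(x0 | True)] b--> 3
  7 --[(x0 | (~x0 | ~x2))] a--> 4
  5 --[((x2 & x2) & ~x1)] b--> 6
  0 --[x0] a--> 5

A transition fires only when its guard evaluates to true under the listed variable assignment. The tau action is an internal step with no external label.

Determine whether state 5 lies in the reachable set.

16 transition(s) survive guard evaluation.
depth 0: {0}
depth 1: {1,8}  now seen {0,1,8}
depth 2: {4,6}  now seen {0,1,4,6,8}
depth 3: {2,3}  now seen {0,1,2,3,4,6,8}
R = {0,1,2,3,4,6,8}

Answer: UNREACHABLE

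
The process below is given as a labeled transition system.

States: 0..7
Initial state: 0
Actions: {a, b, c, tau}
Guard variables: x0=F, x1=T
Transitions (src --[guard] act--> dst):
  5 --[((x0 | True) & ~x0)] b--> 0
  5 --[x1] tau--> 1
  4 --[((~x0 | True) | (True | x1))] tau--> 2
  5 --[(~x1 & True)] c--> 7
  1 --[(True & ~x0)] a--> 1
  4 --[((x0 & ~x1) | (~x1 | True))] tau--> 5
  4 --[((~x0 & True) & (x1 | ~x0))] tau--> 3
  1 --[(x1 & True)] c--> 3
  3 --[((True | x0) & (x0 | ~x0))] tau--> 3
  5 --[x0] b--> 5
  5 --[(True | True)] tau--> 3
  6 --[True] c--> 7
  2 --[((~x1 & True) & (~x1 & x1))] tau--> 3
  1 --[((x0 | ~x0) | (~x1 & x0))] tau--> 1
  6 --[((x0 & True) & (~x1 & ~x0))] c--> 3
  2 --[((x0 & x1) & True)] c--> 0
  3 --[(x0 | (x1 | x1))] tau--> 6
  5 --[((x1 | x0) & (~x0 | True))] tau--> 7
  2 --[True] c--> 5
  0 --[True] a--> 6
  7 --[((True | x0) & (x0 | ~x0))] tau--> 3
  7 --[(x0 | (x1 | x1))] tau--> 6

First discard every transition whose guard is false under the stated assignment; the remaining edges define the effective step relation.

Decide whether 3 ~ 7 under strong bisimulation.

Answer: BISIMILAR

Working:
Bisimulation quotient by refinement:
  P[0] = {{0,1,2,3,4,5,6,7}}
  P[1] = {{0},{1},{2,6},{3,4,7},{5}}
  P[2] = {{0},{1},{2},{3,7},{4},{5},{6}}
7 equivalence class(es) (converged in 3)
class of 3: {3,7}; class of 7: {3,7}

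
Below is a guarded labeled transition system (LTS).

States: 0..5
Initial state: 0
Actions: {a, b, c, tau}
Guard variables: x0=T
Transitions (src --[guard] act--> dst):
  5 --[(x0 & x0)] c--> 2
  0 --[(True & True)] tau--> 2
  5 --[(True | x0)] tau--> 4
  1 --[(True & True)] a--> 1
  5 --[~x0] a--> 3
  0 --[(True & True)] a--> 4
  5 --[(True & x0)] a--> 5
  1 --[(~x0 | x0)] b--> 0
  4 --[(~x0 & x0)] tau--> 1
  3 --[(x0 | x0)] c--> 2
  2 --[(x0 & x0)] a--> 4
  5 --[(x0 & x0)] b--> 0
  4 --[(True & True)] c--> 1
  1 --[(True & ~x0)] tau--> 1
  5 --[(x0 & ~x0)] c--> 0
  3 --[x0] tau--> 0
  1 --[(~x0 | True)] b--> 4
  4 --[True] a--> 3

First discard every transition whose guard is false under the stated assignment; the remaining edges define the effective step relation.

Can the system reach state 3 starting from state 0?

Answer: REACHABLE

Working:
After dropping false guards: 14 live edges.
depth 0: {0}
depth 1: {2,4}  total {0,2,4}
depth 2: {1,3}  total {0,1,2,3,4}
Reach set: {0,1,2,3,4}
witness 3: a·a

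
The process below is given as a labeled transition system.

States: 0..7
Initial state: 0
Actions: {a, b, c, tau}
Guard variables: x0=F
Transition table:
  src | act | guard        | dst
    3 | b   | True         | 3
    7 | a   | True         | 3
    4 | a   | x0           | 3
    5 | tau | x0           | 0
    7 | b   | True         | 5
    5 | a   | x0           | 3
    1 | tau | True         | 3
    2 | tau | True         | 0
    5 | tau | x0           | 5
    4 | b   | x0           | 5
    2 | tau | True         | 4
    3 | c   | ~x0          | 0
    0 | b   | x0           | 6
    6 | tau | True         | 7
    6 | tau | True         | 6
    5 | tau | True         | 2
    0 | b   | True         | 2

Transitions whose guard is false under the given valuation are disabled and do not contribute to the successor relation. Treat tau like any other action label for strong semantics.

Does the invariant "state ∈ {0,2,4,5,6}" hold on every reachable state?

Allowed set {0,2,4,5,6}
R = {0,2,4}
  0: safe
  2: safe
  4: safe

Answer: INVARIANT HOLDS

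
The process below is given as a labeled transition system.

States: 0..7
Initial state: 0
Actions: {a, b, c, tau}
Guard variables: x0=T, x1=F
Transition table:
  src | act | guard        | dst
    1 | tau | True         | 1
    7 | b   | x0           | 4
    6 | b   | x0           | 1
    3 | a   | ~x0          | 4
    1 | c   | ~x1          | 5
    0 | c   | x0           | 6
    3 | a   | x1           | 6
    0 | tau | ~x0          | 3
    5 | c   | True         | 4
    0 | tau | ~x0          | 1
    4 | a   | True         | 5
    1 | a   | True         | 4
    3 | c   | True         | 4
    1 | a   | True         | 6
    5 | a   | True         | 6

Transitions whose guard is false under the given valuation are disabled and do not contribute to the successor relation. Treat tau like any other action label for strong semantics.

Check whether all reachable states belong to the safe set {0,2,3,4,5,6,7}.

Inv-set: {0,2,3,4,5,6,7}
Reach set: {0,1,4,5,6}
  0: safe
  1: outside
  4: safe
  5: safe
  6: safe
counterexample path to 1: c·b

Answer: INVARIANT VIOLATED at state 1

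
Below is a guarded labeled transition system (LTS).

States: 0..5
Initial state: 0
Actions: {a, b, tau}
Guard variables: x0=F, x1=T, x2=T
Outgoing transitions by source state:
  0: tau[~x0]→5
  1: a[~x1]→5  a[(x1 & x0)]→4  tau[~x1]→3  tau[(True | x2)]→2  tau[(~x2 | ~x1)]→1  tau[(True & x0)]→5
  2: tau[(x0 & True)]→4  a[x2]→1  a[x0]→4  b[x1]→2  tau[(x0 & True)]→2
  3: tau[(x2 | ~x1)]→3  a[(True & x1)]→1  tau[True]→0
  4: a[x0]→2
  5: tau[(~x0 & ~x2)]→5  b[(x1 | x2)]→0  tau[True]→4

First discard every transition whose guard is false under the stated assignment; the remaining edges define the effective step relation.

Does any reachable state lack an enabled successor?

Answer: DEADLOCK at state 4

Working:
R = {0,4,5}
  0: tau→5  [1 exit(s)]
  4: ∅  [deadlock]
  5: b→0  tau→4  [2 exit(s)]
witness 4: tau·tau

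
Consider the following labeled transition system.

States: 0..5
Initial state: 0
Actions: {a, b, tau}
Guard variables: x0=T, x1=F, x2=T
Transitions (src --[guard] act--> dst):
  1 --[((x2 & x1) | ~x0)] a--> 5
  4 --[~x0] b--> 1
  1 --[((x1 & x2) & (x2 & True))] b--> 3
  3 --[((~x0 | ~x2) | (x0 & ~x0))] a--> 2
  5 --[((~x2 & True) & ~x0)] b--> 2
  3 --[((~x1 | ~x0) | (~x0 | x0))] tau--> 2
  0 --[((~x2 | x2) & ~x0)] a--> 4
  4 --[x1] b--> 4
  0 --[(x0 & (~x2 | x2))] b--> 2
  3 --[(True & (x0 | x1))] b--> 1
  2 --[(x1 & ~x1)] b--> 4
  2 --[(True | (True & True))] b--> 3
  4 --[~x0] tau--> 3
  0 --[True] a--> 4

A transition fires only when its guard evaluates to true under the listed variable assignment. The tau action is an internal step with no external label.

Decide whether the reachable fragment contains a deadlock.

R = {0,1,2,3,4}
  0: a→4  b→2  [2 out]
  1: ∅  [no exit]
  2: b→3  [1 out]
  3: b→1  tau→2  [2 out]
  4: ∅  [no exit]
trace reaching 1: b·b·b

Answer: DEADLOCK at state 1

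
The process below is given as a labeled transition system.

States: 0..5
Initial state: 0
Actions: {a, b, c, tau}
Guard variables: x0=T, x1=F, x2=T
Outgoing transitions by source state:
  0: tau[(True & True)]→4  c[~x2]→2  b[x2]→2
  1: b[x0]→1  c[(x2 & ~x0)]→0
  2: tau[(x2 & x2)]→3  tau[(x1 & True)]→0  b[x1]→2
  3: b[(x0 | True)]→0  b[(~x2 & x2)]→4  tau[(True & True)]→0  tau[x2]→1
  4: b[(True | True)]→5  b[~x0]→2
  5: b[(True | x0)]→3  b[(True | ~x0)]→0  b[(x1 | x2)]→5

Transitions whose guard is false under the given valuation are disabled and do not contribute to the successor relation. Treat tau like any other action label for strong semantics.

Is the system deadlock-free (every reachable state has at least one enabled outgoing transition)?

Reach set: {0,1,2,3,4,5}
  0: b→2  tau→4  [2 out]
  1: b→1  [1 out]
  2: tau→3  [1 out]
  3: b→0  tau→0  tau→1  [3 out]
  4: b→5  [1 out]
  5: b→0  b→3  b→5  [3 out]

Answer: DEADLOCK-FREE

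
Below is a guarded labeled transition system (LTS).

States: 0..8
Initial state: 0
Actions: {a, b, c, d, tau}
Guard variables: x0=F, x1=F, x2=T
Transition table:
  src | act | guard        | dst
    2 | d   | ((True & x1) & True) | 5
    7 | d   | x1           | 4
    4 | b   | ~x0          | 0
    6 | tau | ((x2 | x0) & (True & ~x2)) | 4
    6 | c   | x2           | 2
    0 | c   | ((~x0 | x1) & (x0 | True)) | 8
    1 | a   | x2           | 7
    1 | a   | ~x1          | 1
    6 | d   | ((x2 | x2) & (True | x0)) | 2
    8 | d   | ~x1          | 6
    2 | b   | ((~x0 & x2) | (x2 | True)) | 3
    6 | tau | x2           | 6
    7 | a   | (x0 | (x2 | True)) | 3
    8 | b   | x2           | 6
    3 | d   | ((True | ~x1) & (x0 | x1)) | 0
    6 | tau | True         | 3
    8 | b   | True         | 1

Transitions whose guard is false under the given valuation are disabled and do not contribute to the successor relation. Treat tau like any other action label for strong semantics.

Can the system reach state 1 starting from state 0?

Answer: REACHABLE

Analysis:
Guard filter leaves 13 enabled edge(s).
L0 = {0}
L1 = {8}  now seen {0,8}
L2 = {1,6}  now seen {0,1,6,8}
L3 = {2,3,7}  now seen {0,1,2,3,6,7,8}
Reachable = {0,1,2,3,6,7,8}
Path to 1: c·b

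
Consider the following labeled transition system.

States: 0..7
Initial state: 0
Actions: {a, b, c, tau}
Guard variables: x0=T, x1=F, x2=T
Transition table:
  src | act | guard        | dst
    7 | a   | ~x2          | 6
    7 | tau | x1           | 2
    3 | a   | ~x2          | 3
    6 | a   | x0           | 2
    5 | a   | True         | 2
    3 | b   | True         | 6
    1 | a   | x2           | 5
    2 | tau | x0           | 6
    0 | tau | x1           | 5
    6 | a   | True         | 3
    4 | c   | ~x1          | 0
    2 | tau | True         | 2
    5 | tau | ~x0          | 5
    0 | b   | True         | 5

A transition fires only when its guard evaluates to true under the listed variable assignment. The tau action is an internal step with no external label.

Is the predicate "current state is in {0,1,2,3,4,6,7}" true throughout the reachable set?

Answer: INVARIANT VIOLATED at state 5

Analysis:
Inv-set: {0,1,2,3,4,6,7}
Reachable = {0,2,3,5,6}
  0: safe
  2: safe
  3: safe
  5: VIOLATES
  6: safe
witness against invariant: b → 5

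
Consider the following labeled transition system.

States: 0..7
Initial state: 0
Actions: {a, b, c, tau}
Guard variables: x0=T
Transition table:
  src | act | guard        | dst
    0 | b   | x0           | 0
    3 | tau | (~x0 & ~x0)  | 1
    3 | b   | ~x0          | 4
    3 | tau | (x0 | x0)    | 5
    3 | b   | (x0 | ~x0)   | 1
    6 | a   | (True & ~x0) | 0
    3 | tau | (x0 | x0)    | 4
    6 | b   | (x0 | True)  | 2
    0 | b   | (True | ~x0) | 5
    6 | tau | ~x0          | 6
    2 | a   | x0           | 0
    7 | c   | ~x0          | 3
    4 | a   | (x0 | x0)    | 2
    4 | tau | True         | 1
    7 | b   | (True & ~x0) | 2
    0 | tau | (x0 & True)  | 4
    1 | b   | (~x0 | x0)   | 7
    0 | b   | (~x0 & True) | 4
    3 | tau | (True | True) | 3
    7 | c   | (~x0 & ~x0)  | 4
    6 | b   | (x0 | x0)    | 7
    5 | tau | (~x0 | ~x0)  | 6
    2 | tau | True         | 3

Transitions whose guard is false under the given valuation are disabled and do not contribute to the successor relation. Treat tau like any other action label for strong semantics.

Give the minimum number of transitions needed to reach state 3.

Breadth-first toward 3:
  Layer 0: {0}
  Layer 1: {4,5}
  Layer 2: {1,2}
  Layer 3: {3,7}
3 enters at depth 3; path tau·a·tau

Answer: 3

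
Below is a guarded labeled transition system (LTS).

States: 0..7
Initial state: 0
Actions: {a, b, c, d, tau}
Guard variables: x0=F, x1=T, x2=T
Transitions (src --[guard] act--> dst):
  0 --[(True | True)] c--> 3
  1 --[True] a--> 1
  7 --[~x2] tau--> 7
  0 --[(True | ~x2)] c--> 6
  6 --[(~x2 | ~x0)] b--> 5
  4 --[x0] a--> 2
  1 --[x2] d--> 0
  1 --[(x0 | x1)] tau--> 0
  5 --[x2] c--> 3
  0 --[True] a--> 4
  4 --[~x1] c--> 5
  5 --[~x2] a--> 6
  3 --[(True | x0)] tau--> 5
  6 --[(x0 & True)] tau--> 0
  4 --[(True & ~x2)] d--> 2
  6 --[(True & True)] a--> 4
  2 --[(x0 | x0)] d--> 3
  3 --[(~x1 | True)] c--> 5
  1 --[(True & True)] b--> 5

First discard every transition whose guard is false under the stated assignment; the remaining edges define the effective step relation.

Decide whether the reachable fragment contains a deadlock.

Answer: DEADLOCK at state 4

Trace:
Reachable = {0,3,4,5,6}
  0: a→4  c→3  c→6  [3 exit(s)]
  3: c→5  tau→5  [2 exit(s)]
  4: ∅  [deadlock]
  5: c→3  [1 exit(s)]
  6: a→4  b→5  [2 exit(s)]
witness 4: a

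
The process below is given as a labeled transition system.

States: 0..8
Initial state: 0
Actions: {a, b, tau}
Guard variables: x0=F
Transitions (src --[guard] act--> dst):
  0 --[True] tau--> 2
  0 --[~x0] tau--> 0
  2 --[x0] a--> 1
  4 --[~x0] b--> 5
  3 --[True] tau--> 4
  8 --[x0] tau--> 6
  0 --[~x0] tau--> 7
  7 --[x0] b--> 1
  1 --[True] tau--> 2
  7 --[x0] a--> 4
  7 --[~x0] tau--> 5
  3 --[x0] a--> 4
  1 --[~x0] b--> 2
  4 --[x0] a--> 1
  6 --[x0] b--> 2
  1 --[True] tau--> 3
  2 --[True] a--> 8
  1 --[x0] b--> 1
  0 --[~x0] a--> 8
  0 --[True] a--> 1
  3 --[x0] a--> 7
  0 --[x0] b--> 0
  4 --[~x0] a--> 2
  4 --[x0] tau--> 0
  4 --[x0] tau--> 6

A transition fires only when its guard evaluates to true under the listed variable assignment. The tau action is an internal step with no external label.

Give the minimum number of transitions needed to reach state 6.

Answer: UNREACHABLE

Trace:
Layered search for 6:
  Layer 0: {0}
  Layer 1: {1,2,7,8}
  Layer 2: {3,5}
  Layer 3: {4}
6 never appears.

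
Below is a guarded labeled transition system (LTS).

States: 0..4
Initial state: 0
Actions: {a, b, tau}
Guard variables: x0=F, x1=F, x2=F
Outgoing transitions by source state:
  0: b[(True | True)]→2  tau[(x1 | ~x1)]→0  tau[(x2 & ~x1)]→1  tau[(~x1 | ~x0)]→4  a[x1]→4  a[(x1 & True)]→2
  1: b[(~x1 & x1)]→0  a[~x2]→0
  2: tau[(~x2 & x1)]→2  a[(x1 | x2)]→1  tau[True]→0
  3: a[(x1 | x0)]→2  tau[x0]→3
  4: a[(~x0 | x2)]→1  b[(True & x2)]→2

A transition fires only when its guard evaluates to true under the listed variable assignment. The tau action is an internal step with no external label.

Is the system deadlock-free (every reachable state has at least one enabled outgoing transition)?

Answer: DEADLOCK-FREE

Working:
Reachable = {0,1,2,4}
  0: b→2  tau→0  tau→4  [3 exit(s)]
  1: a→0  [1 exit(s)]
  2: tau→0  [1 exit(s)]
  4: a→1  [1 exit(s)]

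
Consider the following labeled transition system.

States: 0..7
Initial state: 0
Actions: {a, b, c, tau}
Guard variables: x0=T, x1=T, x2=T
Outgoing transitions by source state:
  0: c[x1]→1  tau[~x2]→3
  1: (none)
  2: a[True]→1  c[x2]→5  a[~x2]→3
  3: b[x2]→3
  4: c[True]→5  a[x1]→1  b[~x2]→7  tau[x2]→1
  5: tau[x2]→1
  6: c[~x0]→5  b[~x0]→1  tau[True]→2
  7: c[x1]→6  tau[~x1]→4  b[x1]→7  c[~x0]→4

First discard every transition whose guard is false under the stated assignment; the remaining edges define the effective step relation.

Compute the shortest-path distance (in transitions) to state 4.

Answer: UNREACHABLE

Trace:
Breadth-first toward 4:
  depth 0: {0}
  depth 1: {1}
4 never appears.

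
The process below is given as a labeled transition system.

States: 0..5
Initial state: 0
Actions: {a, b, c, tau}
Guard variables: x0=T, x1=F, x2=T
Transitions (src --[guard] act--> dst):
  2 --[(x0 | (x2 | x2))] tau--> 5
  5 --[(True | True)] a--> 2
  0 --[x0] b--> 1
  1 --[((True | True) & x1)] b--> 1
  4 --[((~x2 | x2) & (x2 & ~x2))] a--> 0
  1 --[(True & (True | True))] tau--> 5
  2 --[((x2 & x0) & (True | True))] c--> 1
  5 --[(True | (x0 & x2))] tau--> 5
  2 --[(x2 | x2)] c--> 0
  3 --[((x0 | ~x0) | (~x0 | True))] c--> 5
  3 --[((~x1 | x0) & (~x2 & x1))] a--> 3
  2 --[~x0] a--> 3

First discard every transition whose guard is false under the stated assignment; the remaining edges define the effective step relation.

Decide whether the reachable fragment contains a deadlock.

Answer: DEADLOCK-FREE

Analysis:
R = {0,1,2,5}
  0: b→1  [1 exit(s)]
  1: tau→5  [1 exit(s)]
  2: c→0  c→1  tau→5  [3 exit(s)]
  5: a→2  tau→5  [2 exit(s)]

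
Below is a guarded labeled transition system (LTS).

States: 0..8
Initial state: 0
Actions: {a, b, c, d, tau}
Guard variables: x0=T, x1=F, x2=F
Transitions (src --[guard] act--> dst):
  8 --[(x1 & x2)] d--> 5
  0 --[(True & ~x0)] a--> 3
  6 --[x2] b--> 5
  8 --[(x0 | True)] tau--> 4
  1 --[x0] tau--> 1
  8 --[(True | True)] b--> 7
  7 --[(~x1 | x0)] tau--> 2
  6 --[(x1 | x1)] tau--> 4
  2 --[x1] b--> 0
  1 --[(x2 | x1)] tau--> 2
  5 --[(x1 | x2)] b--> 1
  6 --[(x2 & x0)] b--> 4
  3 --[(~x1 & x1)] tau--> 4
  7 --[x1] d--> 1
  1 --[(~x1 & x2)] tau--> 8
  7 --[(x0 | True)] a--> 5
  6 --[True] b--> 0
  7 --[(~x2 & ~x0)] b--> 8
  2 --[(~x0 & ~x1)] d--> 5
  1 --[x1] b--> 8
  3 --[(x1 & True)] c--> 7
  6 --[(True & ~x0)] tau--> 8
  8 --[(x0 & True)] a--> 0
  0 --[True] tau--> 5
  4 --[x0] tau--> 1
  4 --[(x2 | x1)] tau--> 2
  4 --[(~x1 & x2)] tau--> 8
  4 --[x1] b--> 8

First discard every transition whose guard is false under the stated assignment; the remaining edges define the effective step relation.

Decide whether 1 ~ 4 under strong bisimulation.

Answer: BISIMILAR

Analysis:
Bisimulation quotient by refinement:
  π0 = {{0,1,2,3,4,5,6,7,8}}
  π1 = {{0,1,4},{2,3,5},{6},{7},{8}}
  π2 = {{0},{1,4},{2,3,5},{6},{7},{8}}
Fixed point at round 3; 6 class(es).
[1]={1,4}  [4]={1,4}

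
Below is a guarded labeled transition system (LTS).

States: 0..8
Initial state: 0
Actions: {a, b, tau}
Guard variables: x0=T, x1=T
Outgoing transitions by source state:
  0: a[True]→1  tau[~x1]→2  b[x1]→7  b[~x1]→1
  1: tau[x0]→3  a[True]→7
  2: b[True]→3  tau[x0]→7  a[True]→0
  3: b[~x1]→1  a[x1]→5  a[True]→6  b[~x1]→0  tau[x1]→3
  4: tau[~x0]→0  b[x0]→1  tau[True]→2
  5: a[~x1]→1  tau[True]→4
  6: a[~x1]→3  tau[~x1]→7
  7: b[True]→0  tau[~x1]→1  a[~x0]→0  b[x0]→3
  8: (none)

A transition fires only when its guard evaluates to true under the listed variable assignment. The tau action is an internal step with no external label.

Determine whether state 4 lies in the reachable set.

Guard filter leaves 15 enabled edge(s).
depth 0: {0}
depth 1: {1,7}  now seen {0,1,7}
depth 2: {3}  now seen {0,1,3,7}
depth 3: {5,6}  now seen {0,1,3,5,6,7}
depth 4: {4}  now seen {0,1,3,4,5,6,7}
depth 5: {2}  now seen {0,1,2,3,4,5,6,7}
R = {0,1,2,3,4,5,6,7}
witness 4: a·tau·a·tau

Answer: REACHABLE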